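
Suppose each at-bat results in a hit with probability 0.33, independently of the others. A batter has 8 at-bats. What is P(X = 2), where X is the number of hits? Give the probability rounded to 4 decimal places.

X ~ Binomial(n=8, p=0.33).
P(X=2) = C(8,2) · p^2 · (1−p)^6
= 28 · 0.1089 · 0.090458 = 0.275826

0.2758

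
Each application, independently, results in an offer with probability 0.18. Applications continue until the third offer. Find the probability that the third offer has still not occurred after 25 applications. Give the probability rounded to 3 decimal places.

0.147

Needing more than 25 applications ⇔ fewer than 3 successes in the first 25. With X ~ Binomial(25, 0.18), P(Y > 25) = P(X ≤ 2).
  k=0: C(25,0)·0.18^0·0.82^25 = 0.00700
  k=1: C(25,1)·0.18^1·0.82^24 = 0.03844
  k=2: C(25,2)·0.18^2·0.82^23 = 0.10125
P(X ≤ 2) = 0.14669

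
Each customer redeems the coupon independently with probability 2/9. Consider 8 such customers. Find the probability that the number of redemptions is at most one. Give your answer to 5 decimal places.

X ~ Binomial(8, 0.222222); P(X ≤ 1) = Σ C(8,k) p^k (1−p)^(8−k) over k:
  k=0: C(8,0)·0.222222^0·0.777778^8 = 0.1339196
  k=1: C(8,1)·0.222222^1·0.777778^7 = 0.3061020
Total = 0.4400216

0.44002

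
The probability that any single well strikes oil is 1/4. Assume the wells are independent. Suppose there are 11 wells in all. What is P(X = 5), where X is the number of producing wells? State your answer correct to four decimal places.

X ~ Binomial(n=11, p=0.25).
P(X=5) = C(11,5) · p^5 · (1−p)^6
= 462 · 0.00097656 · 0.17798 = 0.080299

0.0803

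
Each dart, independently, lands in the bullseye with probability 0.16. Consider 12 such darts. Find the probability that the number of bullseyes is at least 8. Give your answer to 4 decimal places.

X ~ Binomial(12, 0.16); P(X ≥ 8) = Σ C(12,k) p^k (1−p)^(12−k) over k:
  k=8: C(12,8)·0.16^8·0.84^4 = 0.000106
  k=9: C(12,9)·0.16^9·0.84^3 = 0.000009
  k=10: C(12,10)·0.16^10·0.84^2 = 0.000001
  k=11: C(12,11)·0.16^11·0.84^1 = 0.000000
  k=12: C(12,12)·0.16^12·0.84^0 = 0.000000
Total = 0.000115

0.0001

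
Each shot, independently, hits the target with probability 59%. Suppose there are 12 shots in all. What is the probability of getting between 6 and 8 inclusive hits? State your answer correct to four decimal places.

X ~ Binomial(12, 0.59); P(6 ≤ X ≤ 8) = Σ C(12,k) p^k (1−p)^(12−k) over k:
  k=6: C(12,6)·0.59^6·0.41^6 = 0.185134
  k=7: C(12,7)·0.59^7·0.41^5 = 0.228354
  k=8: C(12,8)·0.59^8·0.41^4 = 0.205379
Total = 0.618868

0.6189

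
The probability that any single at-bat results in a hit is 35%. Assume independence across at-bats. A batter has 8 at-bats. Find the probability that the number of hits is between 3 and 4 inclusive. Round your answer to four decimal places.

X ~ Binomial(8, 0.35); P(3 ≤ X ≤ 4) = Σ C(8,k) p^k (1−p)^(8−k) over k:
  k=3: C(8,3)·0.35^3·0.65^5 = 0.278586
  k=4: C(8,4)·0.35^4·0.65^4 = 0.187510
Total = 0.466095

0.4661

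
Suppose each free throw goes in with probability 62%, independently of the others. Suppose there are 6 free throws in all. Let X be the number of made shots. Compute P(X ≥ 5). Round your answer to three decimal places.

X ~ Binomial(6, 0.62); P(X ≥ 5) = Σ C(6,k) p^k (1−p)^(6−k) over k:
  k=5: C(6,5)·0.62^5·0.38^1 = 0.20888
  k=6: C(6,6)·0.62^6·0.38^0 = 0.05680
Total = 0.26568

0.266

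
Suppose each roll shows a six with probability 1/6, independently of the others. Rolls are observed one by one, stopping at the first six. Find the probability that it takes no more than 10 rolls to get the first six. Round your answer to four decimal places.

Y = number of rolls to the first success; geometric, p = 0.166667.
P(Y ≤ 10) = 1 − (1−p)^10 = 1 − 0.161506 = 0.838494

0.8385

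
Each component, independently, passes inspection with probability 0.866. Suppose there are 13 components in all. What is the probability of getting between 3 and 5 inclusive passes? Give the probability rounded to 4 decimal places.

0.0001

X ~ Binomial(13, 0.866); P(3 ≤ X ≤ 5) = Σ C(13,k) p^k (1−p)^(13−k) over k:
  k=3: C(13,3)·0.866^3·0.134^10 = 0.000000
  k=4: C(13,4)·0.866^4·0.134^9 = 0.000006
  k=5: C(13,5)·0.866^5·0.134^8 = 0.000065
Total = 0.000071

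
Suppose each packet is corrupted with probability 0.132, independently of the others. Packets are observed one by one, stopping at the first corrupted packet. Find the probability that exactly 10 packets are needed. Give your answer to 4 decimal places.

Geometric (trials to first success), p = 0.132.
P(Y = 10) = (1−p)^9 · p = 0.27969 · 0.132 = 0.036919

0.0369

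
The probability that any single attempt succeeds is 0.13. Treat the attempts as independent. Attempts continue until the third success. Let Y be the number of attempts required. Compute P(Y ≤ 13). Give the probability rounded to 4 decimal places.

Finishing within 13 attempts ⇔ at least 3 successes in the first 13. With X ~ Binomial(13, 0.13), P(Y ≤ 13) = 1 − P(X ≤ 2).
  k=0: C(13,0)·0.13^0·0.87^13 = 0.163588
  k=1: C(13,1)·0.13^1·0.87^12 = 0.317774
  k=2: C(13,2)·0.13^2·0.87^11 = 0.284900
1 − 0.766262 = 0.233738

0.2337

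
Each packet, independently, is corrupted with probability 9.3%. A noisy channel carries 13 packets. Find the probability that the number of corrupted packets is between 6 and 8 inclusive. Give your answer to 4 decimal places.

X ~ Binomial(13, 0.093); P(6 ≤ X ≤ 8) = Σ C(13,k) p^k (1−p)^(13−k) over k:
  k=6: C(13,6)·0.093^6·0.907^7 = 0.000561
  k=7: C(13,7)·0.093^7·0.907^6 = 0.000057
  k=8: C(13,8)·0.093^8·0.907^5 = 0.000004
Total = 0.000623

0.0006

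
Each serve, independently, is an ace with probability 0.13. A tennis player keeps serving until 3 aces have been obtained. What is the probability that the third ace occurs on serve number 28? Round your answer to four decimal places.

Y = trial on which the third success occurs; negative binomial, r=3, p=0.13.
P(Y=28) = C(27,2) · p^3 · (1−p)^25
= 351 · 0.002197 · 0.03076 = 0.023720

0.0237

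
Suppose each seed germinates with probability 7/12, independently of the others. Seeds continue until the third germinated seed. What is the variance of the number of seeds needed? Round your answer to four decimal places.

Y = total seeds until the third success; negative binomial with r=3, p=0.583333.
Var(Y) = r(1−p)/p² = 3·0.416667 / 0.583333² = 3.673469

3.6735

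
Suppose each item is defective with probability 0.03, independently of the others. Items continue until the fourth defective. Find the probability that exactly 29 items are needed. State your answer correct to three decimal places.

Y = trial on which the fourth success occurs; negative binomial, r=4, p=0.03.
P(Y=29) = C(28,3) · p^4 · (1−p)^25
= 3276 · 8.1e-07 · 0.46697 = 0.00124

0.001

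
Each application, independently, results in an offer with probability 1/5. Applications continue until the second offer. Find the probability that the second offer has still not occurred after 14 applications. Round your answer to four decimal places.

0.1979

Needing more than 14 applications ⇔ fewer than 2 successes in the first 14. With X ~ Binomial(14, 0.20), P(Y > 14) = P(X ≤ 1).
  k=0: C(14,0)·0.20^0·0.80^14 = 0.043980
  k=1: C(14,1)·0.20^1·0.80^13 = 0.153932
P(X ≤ 1) = 0.197912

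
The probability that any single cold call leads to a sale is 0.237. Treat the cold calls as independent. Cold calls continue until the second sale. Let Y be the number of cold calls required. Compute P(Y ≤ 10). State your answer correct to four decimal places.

0.7254

Finishing within 10 cold calls ⇔ at least 2 successes in the first 10. With X ~ Binomial(10, 0.237), P(Y ≤ 10) = 1 − P(X ≤ 1).
  k=0: C(10,0)·0.237^0·0.763^10 = 0.066872
  k=1: C(10,1)·0.237^1·0.763^9 = 0.207716
1 − 0.274588 = 0.725412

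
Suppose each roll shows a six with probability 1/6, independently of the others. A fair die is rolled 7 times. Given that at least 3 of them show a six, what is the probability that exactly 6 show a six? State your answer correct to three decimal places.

0.001

X ~ Binomial(7, 0.166667). Want P(X=6 | X≥3) = P(X=6) / P(X≥3).
P(X=6) = C(7,6)·0.166667^6·0.833333^1 = 0.00013
P(X≥3) = 1 − 0.27908 − 0.39071 − 0.23443 = 0.09578
Ratio = 0.00013 / 0.09578 = 0.00131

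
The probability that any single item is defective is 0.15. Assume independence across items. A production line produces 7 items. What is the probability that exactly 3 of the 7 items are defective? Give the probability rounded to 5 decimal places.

X ~ Binomial(n=7, p=0.15).
P(X=3) = C(7,3) · p^3 · (1−p)^4
= 35 · 0.003375 · 0.52201 = 0.0616620

0.06166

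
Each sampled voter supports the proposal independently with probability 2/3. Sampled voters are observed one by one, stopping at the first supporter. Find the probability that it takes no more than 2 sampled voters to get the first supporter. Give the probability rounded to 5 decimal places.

0.88889

Y = number of sampled voters to the first success; geometric, p = 0.666667.
P(Y ≤ 2) = 1 − (1−p)^2 = 1 − 0.1111111 = 0.8888889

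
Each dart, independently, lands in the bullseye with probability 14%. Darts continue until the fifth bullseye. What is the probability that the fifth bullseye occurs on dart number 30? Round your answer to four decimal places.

0.0294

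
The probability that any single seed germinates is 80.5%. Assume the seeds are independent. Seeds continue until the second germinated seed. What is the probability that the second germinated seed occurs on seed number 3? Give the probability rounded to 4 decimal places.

Y = trial on which the second success occurs; negative binomial, r=2, p=0.805.
P(Y=3) = C(2,1) · p^2 · (1−p)^1
= 2 · 0.64802 · 0.195 = 0.252730

0.2527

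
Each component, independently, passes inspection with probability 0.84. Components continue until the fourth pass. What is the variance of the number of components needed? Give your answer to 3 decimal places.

Y = total components until the fourth success; negative binomial with r=4, p=0.84.
Var(Y) = r(1−p)/p² = 4·0.16 / 0.84² = 0.90703

0.907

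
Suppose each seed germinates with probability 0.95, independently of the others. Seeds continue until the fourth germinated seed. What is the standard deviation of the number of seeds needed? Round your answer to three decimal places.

Y = total seeds until the fourth success; negative binomial with r=4, p=0.95.
SD(Y) = √[r(1−p)/p²] = √(0.22161) = 0.47075

0.471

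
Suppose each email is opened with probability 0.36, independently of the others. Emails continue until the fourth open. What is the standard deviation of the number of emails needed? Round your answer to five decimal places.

Y = total emails until the fourth success; negative binomial with r=4, p=0.36.
SD(Y) = √[r(1−p)/p²] = √(19.7530864) = 4.4444444

4.44444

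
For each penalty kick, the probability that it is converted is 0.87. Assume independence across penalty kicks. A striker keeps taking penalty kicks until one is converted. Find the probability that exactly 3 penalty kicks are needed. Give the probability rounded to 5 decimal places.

Geometric (trials to first success), p = 0.87.
P(Y = 3) = (1−p)^2 · p = 0.0169 · 0.87 = 0.0147030

0.01470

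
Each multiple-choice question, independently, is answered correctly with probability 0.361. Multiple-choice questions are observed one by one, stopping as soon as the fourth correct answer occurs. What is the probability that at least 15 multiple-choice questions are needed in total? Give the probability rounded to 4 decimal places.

0.1960

Needing more than 14 multiple-choice questions ⇔ fewer than 4 successes in the first 14. With X ~ Binomial(14, 0.361), P(Y > 14) = P(X ≤ 3).
  k=0: C(14,0)·0.361^0·0.639^14 = 0.001892
  k=1: C(14,1)·0.361^1·0.639^13 = 0.014967
  k=2: C(14,2)·0.361^2·0.639^12 = 0.054962
  k=3: C(14,3)·0.361^3·0.639^11 = 0.124203
P(X ≤ 3) = 0.196025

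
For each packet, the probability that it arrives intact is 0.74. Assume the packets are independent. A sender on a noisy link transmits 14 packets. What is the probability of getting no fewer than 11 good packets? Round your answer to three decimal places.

0.486

X ~ Binomial(14, 0.74); P(X ≥ 11) = Σ C(14,k) p^k (1−p)^(14−k) over k:
  k=11: C(14,11)·0.74^11·0.26^3 = 0.23312
  k=12: C(14,12)·0.74^12·0.26^2 = 0.16587
  k=13: C(14,13)·0.74^13·0.26^1 = 0.07263
  k=14: C(14,14)·0.74^14·0.26^0 = 0.01477
Total = 0.48638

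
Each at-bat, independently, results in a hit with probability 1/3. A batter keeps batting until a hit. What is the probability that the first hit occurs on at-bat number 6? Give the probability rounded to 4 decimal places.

0.0439

Geometric (trials to first success), p = 0.333333.
P(Y = 6) = (1−p)^5 · p = 0.13169 · 0.333333 = 0.043896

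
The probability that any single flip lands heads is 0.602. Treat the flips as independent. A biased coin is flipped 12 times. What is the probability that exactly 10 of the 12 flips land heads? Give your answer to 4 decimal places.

0.0654

X ~ Binomial(n=12, p=0.602).
P(X=10) = C(12,10) · p^10 · (1−p)^2
= 66 · 0.0062512 · 0.1584 = 0.065354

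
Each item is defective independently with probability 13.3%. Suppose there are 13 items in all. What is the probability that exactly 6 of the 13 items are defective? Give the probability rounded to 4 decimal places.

X ~ Binomial(n=13, p=0.133).
P(X=6) = C(13,6) · p^6 · (1−p)^7
= 1716 · 5.5349e-06 · 0.36824 = 0.003498

0.0035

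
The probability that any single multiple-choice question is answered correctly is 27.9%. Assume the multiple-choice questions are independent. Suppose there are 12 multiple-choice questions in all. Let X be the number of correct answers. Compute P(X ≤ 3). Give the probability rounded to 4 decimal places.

0.5580

X ~ Binomial(12, 0.279); P(X ≤ 3) = Σ C(12,k) p^k (1−p)^(12−k) over k:
  k=0: C(12,0)·0.279^0·0.721^12 = 0.019734
  k=1: C(12,1)·0.279^1·0.721^11 = 0.091638
  k=2: C(12,2)·0.279^2·0.721^10 = 0.195032
  k=3: C(12,3)·0.279^3·0.721^9 = 0.251566
Total = 0.557970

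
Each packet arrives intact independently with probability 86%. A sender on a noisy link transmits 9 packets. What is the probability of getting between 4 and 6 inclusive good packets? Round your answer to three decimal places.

0.120

X ~ Binomial(9, 0.86); P(4 ≤ X ≤ 6) = Σ C(9,k) p^k (1−p)^(9−k) over k:
  k=4: C(9,4)·0.86^4·0.14^5 = 0.00371
  k=5: C(9,5)·0.86^5·0.14^4 = 0.02277
  k=6: C(9,6)·0.86^6·0.14^3 = 0.09325
Total = 0.11973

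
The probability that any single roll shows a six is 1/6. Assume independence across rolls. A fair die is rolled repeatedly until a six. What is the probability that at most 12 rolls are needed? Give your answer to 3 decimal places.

0.888

Y = number of rolls to the first success; geometric, p = 0.166667.
P(Y ≤ 12) = 1 − (1−p)^12 = 1 − 0.11216 = 0.88784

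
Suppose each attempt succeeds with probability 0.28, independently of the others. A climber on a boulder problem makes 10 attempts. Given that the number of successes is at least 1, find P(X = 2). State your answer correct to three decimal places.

0.265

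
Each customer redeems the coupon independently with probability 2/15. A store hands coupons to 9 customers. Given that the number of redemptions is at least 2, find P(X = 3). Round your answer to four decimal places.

0.2466

X ~ Binomial(9, 0.133333). Want P(X=3 | X≥2) = P(X=3) / P(X≥2).
P(X=3) = C(9,3)·0.133333^3·0.866667^6 = 0.084374
P(X≥2) = 1 − 0.275847 − 0.381943 = 0.342210
Ratio = 0.084374 / 0.342210 = 0.246556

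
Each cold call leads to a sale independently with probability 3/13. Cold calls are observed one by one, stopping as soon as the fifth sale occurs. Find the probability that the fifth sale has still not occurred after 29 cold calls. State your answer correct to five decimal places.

Needing more than 29 cold calls ⇔ fewer than 5 successes in the first 29. With X ~ Binomial(29, 0.230769), P(Y > 29) = P(X ≤ 4).
  k=0: C(29,0)·0.230769^0·0.769231^29 = 0.0004962
  k=1: C(29,1)·0.230769^1·0.769231^28 = 0.0043168
  k=2: C(29,2)·0.230769^2·0.769231^27 = 0.0181306
  k=3: C(29,3)·0.230769^3·0.769231^26 = 0.0489525
  k=4: C(29,4)·0.230769^4·0.769231^25 = 0.0954574
P(X ≤ 4) = 0.1673535

0.16735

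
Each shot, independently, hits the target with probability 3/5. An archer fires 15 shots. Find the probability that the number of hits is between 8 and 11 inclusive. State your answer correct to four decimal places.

0.6964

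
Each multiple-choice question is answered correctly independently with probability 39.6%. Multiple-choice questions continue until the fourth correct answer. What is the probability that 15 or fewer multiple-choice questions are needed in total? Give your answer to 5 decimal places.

0.90432

Finishing within 15 multiple-choice questions ⇔ at least 4 successes in the first 15. With X ~ Binomial(15, 0.396), P(Y ≤ 15) = 1 − P(X ≤ 3).
  k=0: C(15,0)·0.396^0·0.604^15 = 0.0005195
  k=1: C(15,1)·0.396^1·0.604^14 = 0.0051086
  k=2: C(15,2)·0.396^2·0.604^13 = 0.0234455
  k=3: C(15,3)·0.396^3·0.604^12 = 0.0666101
1 − 0.0956837 = 0.9043163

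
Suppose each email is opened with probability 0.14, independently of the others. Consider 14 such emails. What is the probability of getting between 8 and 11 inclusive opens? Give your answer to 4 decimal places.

X ~ Binomial(14, 0.14); P(8 ≤ X ≤ 11) = Σ C(14,k) p^k (1−p)^(14−k) over k:
  k=8: C(14,8)·0.14^8·0.86^6 = 0.000179
  k=9: C(14,9)·0.14^9·0.86^5 = 0.000019
  k=10: C(14,10)·0.14^10·0.86^4 = 0.000002
  k=11: C(14,11)·0.14^11·0.86^3 = 0.000000
Total = 0.000200

0.0002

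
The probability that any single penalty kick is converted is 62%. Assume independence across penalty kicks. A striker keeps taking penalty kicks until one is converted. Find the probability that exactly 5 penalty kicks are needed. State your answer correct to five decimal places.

Geometric (trials to first success), p = 0.62.
P(Y = 5) = (1−p)^4 · p = 0.020851 · 0.62 = 0.0129278

0.01293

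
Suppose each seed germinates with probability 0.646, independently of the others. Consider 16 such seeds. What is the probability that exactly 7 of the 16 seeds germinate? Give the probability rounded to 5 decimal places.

0.04689

X ~ Binomial(n=16, p=0.646).
P(X=7) = C(16,7) · p^7 · (1−p)^9
= 11440 · 0.046949 · 8.7303e-05 = 0.0468903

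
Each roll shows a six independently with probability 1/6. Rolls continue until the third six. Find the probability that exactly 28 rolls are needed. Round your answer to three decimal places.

0.017

Y = trial on which the third success occurs; negative binomial, r=3, p=0.166667.
P(Y=28) = C(27,2) · p^3 · (1−p)^25
= 351 · 0.0046296 · 0.010483 = 0.01703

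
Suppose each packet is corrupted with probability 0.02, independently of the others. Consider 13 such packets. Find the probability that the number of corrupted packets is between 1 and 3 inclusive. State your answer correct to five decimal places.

0.23088

X ~ Binomial(13, 0.02); P(1 ≤ X ≤ 3) = Σ C(13,k) p^k (1−p)^(13−k) over k:
  k=1: C(13,1)·0.02^1·0.98^12 = 0.2040263
  k=2: C(13,2)·0.02^2·0.98^11 = 0.0249828
  k=3: C(13,3)·0.02^3·0.98^10 = 0.0018695
Total = 0.2308786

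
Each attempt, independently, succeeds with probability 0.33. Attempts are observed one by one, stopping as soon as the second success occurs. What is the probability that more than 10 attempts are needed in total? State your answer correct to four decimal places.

0.1080

Needing more than 10 attempts ⇔ fewer than 2 successes in the first 10. With X ~ Binomial(10, 0.33), P(Y > 10) = P(X ≤ 1).
  k=0: C(10,0)·0.33^0·0.67^10 = 0.018228
  k=1: C(10,1)·0.33^1·0.67^9 = 0.089782
P(X ≤ 1) = 0.108010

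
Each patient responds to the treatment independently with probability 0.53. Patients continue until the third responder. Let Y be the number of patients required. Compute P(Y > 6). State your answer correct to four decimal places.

0.2893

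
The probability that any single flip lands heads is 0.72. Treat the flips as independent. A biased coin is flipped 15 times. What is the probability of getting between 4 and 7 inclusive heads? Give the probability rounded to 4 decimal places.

0.0338

X ~ Binomial(15, 0.72); P(4 ≤ X ≤ 7) = Σ C(15,k) p^k (1−p)^(15−k) over k:
  k=4: C(15,4)·0.72^4·0.28^11 = 0.000304
  k=5: C(15,5)·0.72^5·0.28^10 = 0.001721
  k=6: C(15,6)·0.72^6·0.28^9 = 0.007376
  k=7: C(15,7)·0.72^7·0.28^8 = 0.024386
Total = 0.033787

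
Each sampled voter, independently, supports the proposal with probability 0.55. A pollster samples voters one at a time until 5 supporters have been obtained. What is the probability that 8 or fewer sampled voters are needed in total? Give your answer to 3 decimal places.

Finishing within 8 sampled voters ⇔ at least 5 successes in the first 8. With X ~ Binomial(8, 0.55), P(Y ≤ 8) = 1 − P(X ≤ 4).
  k=0: C(8,0)·0.55^0·0.45^8 = 0.00168
  k=1: C(8,1)·0.55^1·0.45^7 = 0.01644
  k=2: C(8,2)·0.55^2·0.45^6 = 0.07033
  k=3: C(8,3)·0.55^3·0.45^5 = 0.17192
  k=4: C(8,4)·0.55^4·0.45^4 = 0.26266
1 − 0.52304 = 0.47696

0.477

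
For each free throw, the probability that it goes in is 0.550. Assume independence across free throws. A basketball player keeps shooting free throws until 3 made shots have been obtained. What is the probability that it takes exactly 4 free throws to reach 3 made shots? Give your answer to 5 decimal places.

0.22461

Y = trial on which the third success occurs; negative binomial, r=3, p=0.55.
P(Y=4) = C(3,2) · p^3 · (1−p)^1
= 3 · 0.16637 · 0.45 = 0.2246063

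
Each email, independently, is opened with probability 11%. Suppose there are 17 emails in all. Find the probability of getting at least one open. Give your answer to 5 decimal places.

0.86208

P(at least one) = 1 − P(none) = 1 − (1 − 0.11)^17
= 1 − 0.1379209 = 0.8620791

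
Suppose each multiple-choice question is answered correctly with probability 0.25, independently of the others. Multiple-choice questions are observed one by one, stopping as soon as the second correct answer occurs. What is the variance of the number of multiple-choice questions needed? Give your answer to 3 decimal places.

24.000

Y = total multiple-choice questions until the second success; negative binomial with r=2, p=0.25.
Var(Y) = r(1−p)/p² = 2·0.75 / 0.25² = 24.00000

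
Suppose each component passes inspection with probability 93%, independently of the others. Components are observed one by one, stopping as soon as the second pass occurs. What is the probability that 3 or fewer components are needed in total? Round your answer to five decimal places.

0.98599

Finishing within 3 components ⇔ at least 2 successes in the first 3. With X ~ Binomial(3, 0.93), P(Y ≤ 3) = 1 − P(X ≤ 1).
  k=0: C(3,0)·0.93^0·0.07^3 = 0.0003430
  k=1: C(3,1)·0.93^1·0.07^2 = 0.0136710
1 − 0.0140140 = 0.9859860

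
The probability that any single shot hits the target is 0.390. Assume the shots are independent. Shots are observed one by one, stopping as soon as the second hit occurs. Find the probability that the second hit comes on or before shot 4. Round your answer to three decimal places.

0.507

Finishing within 4 shots ⇔ at least 2 successes in the first 4. With X ~ Binomial(4, 0.39), P(Y ≤ 4) = 1 − P(X ≤ 1).
  k=0: C(4,0)·0.39^0·0.61^4 = 0.13846
  k=1: C(4,1)·0.39^1·0.61^3 = 0.35409
1 − 0.49255 = 0.50745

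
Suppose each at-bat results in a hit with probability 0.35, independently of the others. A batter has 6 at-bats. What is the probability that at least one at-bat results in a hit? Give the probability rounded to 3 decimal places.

P(at least one) = 1 − P(none) = 1 − (1 − 0.35)^6
= 1 − 0.07542 = 0.92458

0.925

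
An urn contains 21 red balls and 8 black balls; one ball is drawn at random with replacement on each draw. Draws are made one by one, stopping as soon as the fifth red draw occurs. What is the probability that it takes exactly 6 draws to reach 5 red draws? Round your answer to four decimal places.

Y = trial on which the fifth success occurs; negative binomial, r=5, p=0.724138.
P(Y=6) = C(5,4) · p^5 · (1−p)^1
= 5 · 0.19912 · 0.27586 = 0.274643

0.2746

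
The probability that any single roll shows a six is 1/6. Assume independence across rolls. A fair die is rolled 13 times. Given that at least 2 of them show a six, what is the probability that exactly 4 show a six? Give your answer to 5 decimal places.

X ~ Binomial(13, 0.166667). Want P(X=4 | X≥2) = P(X=4) / P(X≥2).
P(X=4) = C(13,4)·0.166667^4·0.833333^9 = 0.1069227
P(X≥2) = 1 − 0.0934639 − 0.2430061 = 0.6635300
Ratio = 0.1069227 / 0.6635300 = 0.1611422

0.16114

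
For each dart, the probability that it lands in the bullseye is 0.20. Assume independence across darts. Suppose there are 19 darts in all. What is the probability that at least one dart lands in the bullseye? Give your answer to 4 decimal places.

0.9856

P(at least one) = 1 − P(none) = 1 − (1 − 0.20)^19
= 1 − 0.014412 = 0.985588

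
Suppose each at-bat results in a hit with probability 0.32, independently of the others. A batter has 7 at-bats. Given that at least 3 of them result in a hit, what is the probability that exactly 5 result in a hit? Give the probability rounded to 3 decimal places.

X ~ Binomial(7, 0.32). Want P(X=5 | X≥3) = P(X=5) / P(X≥3).
P(X=5) = C(7,5)·0.32^5·0.68^2 = 0.03258
P(X≥3) = 1 − 0.06723 − 0.22146 − 0.31265 = 0.39865
Ratio = 0.03258 / 0.39865 = 0.08173

0.082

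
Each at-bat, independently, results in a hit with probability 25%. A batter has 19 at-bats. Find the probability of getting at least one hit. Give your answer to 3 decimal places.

0.996

P(at least one) = 1 − P(none) = 1 − (1 − 0.25)^19
= 1 − 0.00423 = 0.99577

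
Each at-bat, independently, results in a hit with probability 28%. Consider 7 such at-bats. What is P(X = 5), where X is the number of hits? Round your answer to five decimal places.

0.01874

X ~ Binomial(n=7, p=0.28).
P(X=5) = C(7,5) · p^5 · (1−p)^2
= 21 · 0.001721 · 0.5184 = 0.0187359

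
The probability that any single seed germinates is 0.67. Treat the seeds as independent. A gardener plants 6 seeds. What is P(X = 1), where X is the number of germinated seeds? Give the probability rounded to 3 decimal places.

0.016

X ~ Binomial(n=6, p=0.67).
P(X=1) = C(6,1) · p^1 · (1−p)^5
= 6 · 0.67 · 0.0039135 = 0.01573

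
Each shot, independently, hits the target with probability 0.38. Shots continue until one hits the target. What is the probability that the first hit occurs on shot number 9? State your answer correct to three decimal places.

0.008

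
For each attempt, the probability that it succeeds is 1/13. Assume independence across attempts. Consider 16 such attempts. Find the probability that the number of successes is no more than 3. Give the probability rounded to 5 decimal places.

0.96989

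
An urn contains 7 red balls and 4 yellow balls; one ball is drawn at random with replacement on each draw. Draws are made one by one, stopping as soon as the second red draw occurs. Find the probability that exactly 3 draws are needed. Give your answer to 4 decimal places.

0.2945

Y = trial on which the second success occurs; negative binomial, r=2, p=0.636364.
P(Y=3) = C(2,1) · p^2 · (1−p)^1
= 2 · 0.40496 · 0.36364 = 0.294515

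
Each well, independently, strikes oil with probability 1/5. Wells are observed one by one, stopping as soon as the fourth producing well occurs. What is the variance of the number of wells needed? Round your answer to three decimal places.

80.000

Y = total wells until the fourth success; negative binomial with r=4, p=0.20.
Var(Y) = r(1−p)/p² = 4·0.80 / 0.20² = 80.00000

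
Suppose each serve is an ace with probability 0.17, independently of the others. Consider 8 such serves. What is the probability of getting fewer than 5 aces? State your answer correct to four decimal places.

X ~ Binomial(8, 0.17); P(X ≤ 4) = Σ C(8,k) p^k (1−p)^(8−k) over k:
  k=0: C(8,0)·0.17^0·0.83^8 = 0.225229
  k=1: C(8,1)·0.17^1·0.83^7 = 0.369050
  k=2: C(8,2)·0.17^2·0.83^6 = 0.264560
  k=3: C(8,3)·0.17^3·0.83^5 = 0.108374
  k=4: C(8,4)·0.17^4·0.83^4 = 0.027746
Total = 0.994960

0.9950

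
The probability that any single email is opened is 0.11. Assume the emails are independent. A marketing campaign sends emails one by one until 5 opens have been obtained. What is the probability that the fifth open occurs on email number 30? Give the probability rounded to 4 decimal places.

Y = trial on which the fifth success occurs; negative binomial, r=5, p=0.11.
P(Y=30) = C(29,4) · p^5 · (1−p)^25
= 23751 · 1.6105e-05 · 0.054294 = 0.020768

0.0208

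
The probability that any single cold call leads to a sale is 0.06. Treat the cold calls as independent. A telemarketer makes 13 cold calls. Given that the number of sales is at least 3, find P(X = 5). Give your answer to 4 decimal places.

X ~ Binomial(13, 0.06). Want P(X=5 | X≥3) = P(X=5) / P(X≥3).
P(X=5) = C(13,5)·0.06^5·0.94^8 = 0.000610
P(X≥3) = 1 − 0.447365 − 0.371218 − 0.142169 = 0.039249
Ratio = 0.000610 / 0.039249 = 0.015543

0.0155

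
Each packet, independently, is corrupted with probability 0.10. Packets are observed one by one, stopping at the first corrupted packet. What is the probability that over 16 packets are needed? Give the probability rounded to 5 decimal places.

0.18530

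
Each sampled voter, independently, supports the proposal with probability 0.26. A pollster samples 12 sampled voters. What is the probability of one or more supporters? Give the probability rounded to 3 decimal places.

P(at least one) = 1 − P(none) = 1 − (1 − 0.26)^12
= 1 − 0.02696 = 0.97304

0.973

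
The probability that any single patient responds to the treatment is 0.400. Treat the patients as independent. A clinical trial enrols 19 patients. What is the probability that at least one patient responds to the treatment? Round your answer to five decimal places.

0.99994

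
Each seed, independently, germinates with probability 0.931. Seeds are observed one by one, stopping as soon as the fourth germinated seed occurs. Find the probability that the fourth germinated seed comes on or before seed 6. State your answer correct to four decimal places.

Finishing within 6 seeds ⇔ at least 4 successes in the first 6. With X ~ Binomial(6, 0.931), P(Y ≤ 6) = 1 − P(X ≤ 3).
  k=0: C(6,0)·0.931^0·0.069^6 = 0.000000
  k=1: C(6,1)·0.931^1·0.069^5 = 0.000009
  k=2: C(6,2)·0.931^2·0.069^4 = 0.000295
  k=3: C(6,3)·0.931^3·0.069^3 = 0.005302
1 − 0.005605 = 0.994395

0.9944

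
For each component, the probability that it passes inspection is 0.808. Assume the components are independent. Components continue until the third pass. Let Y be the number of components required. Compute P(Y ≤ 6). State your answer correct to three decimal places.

Finishing within 6 components ⇔ at least 3 successes in the first 6. With X ~ Binomial(6, 0.808), P(Y ≤ 6) = 1 − P(X ≤ 2).
  k=0: C(6,0)·0.808^0·0.192^6 = 0.00005
  k=1: C(6,1)·0.808^1·0.192^5 = 0.00126
  k=2: C(6,2)·0.808^2·0.192^4 = 0.01331
1 − 0.01462 = 0.98538

0.985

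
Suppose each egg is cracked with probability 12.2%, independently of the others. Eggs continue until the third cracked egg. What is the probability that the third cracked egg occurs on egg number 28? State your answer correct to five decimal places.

Y = trial on which the third success occurs; negative binomial, r=3, p=0.122.
P(Y=28) = C(27,2) · p^3 · (1−p)^25
= 351 · 0.0018158 · 0.038669 = 0.0246462

0.02465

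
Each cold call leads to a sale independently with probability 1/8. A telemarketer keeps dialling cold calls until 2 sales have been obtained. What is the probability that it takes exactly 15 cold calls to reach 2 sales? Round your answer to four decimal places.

0.0386

Y = trial on which the second success occurs; negative binomial, r=2, p=0.125.
P(Y=15) = C(14,1) · p^2 · (1−p)^13
= 14 · 0.015625 · 0.17624 = 0.038553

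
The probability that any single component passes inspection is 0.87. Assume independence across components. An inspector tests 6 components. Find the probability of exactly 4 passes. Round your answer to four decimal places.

X ~ Binomial(n=6, p=0.87).
P(X=4) = C(6,4) · p^4 · (1−p)^2
= 15 · 0.5729 · 0.0169 = 0.145230

0.1452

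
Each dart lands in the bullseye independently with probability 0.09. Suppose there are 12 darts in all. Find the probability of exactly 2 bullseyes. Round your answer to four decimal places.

0.2082

X ~ Binomial(n=12, p=0.09).
P(X=2) = C(12,2) · p^2 · (1−p)^10
= 66 · 0.0081 · 0.38942 = 0.208182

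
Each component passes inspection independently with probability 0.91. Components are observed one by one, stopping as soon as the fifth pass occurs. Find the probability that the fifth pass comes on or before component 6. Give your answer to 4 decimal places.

0.9048

Finishing within 6 components ⇔ at least 5 successes in the first 6. With X ~ Binomial(6, 0.91), P(Y ≤ 6) = 1 − P(X ≤ 4).
  k=0: C(6,0)·0.91^0·0.09^6 = 0.000001
  k=1: C(6,1)·0.91^1·0.09^5 = 0.000032
  k=2: C(6,2)·0.91^2·0.09^4 = 0.000815
  k=3: C(6,3)·0.91^3·0.09^3 = 0.010987
  k=4: C(6,4)·0.91^4·0.09^2 = 0.083319
1 − 0.095153 = 0.904847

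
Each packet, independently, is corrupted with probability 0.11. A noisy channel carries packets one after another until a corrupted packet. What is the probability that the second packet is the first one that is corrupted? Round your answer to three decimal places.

Geometric (trials to first success), p = 0.11.
P(Y = 2) = (1−p)^1 · p = 0.89 · 0.11 = 0.09790

0.098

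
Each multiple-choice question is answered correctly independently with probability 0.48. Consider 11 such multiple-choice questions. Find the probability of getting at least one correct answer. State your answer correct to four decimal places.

0.9992

P(at least one) = 1 − P(none) = 1 − (1 − 0.48)^11
= 1 − 0.000752 = 0.999248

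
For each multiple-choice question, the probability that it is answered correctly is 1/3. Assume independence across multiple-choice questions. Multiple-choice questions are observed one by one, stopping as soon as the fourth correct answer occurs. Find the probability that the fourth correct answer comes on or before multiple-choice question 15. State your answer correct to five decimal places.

Finishing within 15 multiple-choice questions ⇔ at least 4 successes in the first 15. With X ~ Binomial(15, 0.333333), P(Y ≤ 15) = 1 − P(X ≤ 3).
  k=0: C(15,0)·0.333333^0·0.666667^15 = 0.0022837
  k=1: C(15,1)·0.333333^1·0.666667^14 = 0.0171274
  k=2: C(15,2)·0.333333^2·0.666667^13 = 0.0599460
  k=3: C(15,3)·0.333333^3·0.666667^12 = 0.1298831
1 − 0.2092402 = 0.7907598

0.79076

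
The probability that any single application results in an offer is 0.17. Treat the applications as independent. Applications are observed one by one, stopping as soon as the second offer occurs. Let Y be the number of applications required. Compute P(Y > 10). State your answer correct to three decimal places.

Needing more than 10 applications ⇔ fewer than 2 successes in the first 10. With X ~ Binomial(10, 0.17), P(Y > 10) = P(X ≤ 1).
  k=0: C(10,0)·0.17^0·0.83^10 = 0.15516
  k=1: C(10,1)·0.17^1·0.83^9 = 0.31780
P(X ≤ 1) = 0.47296

0.473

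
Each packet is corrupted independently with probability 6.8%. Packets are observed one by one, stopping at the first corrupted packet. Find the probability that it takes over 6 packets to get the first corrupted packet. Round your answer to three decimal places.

0.655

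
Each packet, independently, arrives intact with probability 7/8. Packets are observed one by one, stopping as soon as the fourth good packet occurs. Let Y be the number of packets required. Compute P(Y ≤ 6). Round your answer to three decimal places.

0.971

Finishing within 6 packets ⇔ at least 4 successes in the first 6. With X ~ Binomial(6, 0.875), P(Y ≤ 6) = 1 − P(X ≤ 3).
  k=0: C(6,0)·0.875^0·0.125^6 = 0.00000
  k=1: C(6,1)·0.875^1·0.125^5 = 0.00016
  k=2: C(6,2)·0.875^2·0.125^4 = 0.00280
  k=3: C(6,3)·0.875^3·0.125^3 = 0.02617
1 − 0.02914 = 0.97086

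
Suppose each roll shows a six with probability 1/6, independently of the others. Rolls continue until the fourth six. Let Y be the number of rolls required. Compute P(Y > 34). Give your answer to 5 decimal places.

0.15869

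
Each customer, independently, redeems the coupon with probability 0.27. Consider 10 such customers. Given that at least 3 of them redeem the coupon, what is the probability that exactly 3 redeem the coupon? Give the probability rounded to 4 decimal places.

0.4891

X ~ Binomial(10, 0.27). Want P(X=3 | X≥3) = P(X=3) / P(X≥3).
P(X=3) = C(10,3)·0.27^3·0.73^7 = 0.260935
P(X≥3) = 1 − 0.042976 − 0.158953 − 0.264559 = 0.533511
Ratio = 0.260935 / 0.533511 = 0.489090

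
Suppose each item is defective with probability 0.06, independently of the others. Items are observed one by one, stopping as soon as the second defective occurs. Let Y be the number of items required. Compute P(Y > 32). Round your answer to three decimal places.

Needing more than 32 items ⇔ fewer than 2 successes in the first 32. With X ~ Binomial(32, 0.06), P(Y > 32) = P(X ≤ 1).
  k=0: C(32,0)·0.06^0·0.94^32 = 0.13807
  k=1: C(32,1)·0.06^1·0.94^31 = 0.28201
P(X ≤ 1) = 0.42008

0.420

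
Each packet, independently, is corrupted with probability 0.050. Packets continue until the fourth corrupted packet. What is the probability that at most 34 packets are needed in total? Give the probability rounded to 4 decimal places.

0.0881

Finishing within 34 packets ⇔ at least 4 successes in the first 34. With X ~ Binomial(34, 0.05), P(Y ≤ 34) = 1 − P(X ≤ 3).
  k=0: C(34,0)·0.05^0·0.95^34 = 0.174825
  k=1: C(34,1)·0.05^1·0.95^33 = 0.312844
  k=2: C(34,2)·0.05^2·0.95^32 = 0.271680
  k=3: C(34,3)·0.05^3·0.95^31 = 0.152522
1 − 0.911871 = 0.088129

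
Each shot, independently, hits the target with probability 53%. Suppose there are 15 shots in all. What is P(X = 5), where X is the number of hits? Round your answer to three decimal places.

X ~ Binomial(n=15, p=0.53).
P(X=5) = C(15,5) · p^5 · (1−p)^10
= 3003 · 0.04182 · 0.00052599 = 0.06606

0.066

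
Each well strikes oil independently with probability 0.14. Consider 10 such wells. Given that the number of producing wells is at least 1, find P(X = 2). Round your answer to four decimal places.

0.3389

X ~ Binomial(10, 0.14). Want P(X=2 | X≥1) = P(X=2) / P(X≥1).
P(X=2) = C(10,2)·0.14^2·0.86^8 = 0.263910
P(X≥1) = 1 − 0.221302 = 0.778698
Ratio = 0.263910 / 0.778698 = 0.338912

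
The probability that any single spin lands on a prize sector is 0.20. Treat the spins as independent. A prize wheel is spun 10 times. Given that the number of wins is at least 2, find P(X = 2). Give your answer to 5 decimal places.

X ~ Binomial(10, 0.20). Want P(X=2 | X≥2) = P(X=2) / P(X≥2).
P(X=2) = C(10,2)·0.20^2·0.80^8 = 0.3019899
P(X≥2) = 1 − 0.1073742 − 0.2684355 = 0.6241904
Ratio = 0.3019899 / 0.6241904 = 0.4838106

0.48381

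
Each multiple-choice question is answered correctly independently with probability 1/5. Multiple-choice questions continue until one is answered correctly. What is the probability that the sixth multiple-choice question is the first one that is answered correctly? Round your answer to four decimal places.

0.0655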